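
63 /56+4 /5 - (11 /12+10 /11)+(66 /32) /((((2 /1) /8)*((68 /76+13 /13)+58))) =88997 /375540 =0.24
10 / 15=2 / 3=0.67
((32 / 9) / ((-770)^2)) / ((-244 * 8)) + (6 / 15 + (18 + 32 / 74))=226809863243 / 12043577700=18.83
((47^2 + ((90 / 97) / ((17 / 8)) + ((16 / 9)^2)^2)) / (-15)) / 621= -4802432077 / 20155962807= -0.24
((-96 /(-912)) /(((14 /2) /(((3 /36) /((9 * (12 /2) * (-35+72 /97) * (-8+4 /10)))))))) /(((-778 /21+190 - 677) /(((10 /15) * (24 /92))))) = -97 /3279285144126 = -0.00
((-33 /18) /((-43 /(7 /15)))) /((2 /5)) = 77 /1548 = 0.05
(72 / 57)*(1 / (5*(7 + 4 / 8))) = 16 / 475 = 0.03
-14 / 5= -2.80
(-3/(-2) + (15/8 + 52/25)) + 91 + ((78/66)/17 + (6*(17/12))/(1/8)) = 6153217/37400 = 164.52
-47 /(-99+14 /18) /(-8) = -423 /7072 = -0.06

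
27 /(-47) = -27 /47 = -0.57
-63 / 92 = -0.68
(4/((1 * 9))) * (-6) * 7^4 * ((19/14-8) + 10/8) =103586/3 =34528.67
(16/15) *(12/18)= 0.71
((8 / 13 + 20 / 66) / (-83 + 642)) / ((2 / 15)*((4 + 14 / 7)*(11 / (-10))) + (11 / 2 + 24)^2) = 0.00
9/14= 0.64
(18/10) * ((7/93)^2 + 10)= 86539/4805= 18.01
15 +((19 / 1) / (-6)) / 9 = 791 / 54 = 14.65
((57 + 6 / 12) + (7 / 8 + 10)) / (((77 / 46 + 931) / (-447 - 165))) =-213877 / 4767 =-44.87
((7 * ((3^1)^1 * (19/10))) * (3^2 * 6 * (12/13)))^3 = 2160497249136576/274625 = 7867081471.59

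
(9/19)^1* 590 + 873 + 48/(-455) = 9962223/8645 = 1152.37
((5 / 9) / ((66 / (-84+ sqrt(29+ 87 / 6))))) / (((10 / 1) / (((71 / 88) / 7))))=-71 / 8712+ 71*sqrt(174) / 1463616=-0.01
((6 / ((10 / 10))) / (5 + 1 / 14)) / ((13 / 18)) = 1512 / 923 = 1.64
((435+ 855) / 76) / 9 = 215 / 114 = 1.89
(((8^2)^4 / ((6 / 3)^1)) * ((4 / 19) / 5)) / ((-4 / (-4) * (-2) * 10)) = -8388608 / 475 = -17660.23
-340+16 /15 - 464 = -12044 /15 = -802.93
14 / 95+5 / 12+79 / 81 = 1.54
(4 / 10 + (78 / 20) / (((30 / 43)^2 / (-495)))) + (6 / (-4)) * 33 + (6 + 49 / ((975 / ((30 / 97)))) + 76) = -991950381 / 252200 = -3933.19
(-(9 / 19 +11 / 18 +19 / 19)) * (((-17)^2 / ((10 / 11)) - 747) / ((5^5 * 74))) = 3059483 / 790875000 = 0.00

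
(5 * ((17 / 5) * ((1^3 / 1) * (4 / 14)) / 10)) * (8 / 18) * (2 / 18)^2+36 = 918608 / 25515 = 36.00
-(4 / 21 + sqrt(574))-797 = -821.15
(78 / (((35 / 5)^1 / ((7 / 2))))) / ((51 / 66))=858 / 17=50.47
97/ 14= 6.93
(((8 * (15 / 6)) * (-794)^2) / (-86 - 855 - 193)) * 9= -6304360 / 63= -100069.21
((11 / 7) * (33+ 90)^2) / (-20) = -166419 / 140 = -1188.71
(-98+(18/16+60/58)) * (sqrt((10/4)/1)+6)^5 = -594274845/464 - 656933075 * sqrt(10)/1856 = -2400056.12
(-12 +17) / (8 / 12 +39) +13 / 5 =1622 / 595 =2.73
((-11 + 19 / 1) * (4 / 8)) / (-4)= -1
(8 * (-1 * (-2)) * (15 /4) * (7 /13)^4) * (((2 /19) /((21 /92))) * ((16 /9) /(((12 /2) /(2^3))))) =80783360 /14651793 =5.51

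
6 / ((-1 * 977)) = -6 / 977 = -0.01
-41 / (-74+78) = -41 / 4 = -10.25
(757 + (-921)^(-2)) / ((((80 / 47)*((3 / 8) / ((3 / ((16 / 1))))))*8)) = 15089783293 / 542874240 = 27.80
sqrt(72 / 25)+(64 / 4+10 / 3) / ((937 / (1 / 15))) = 58 / 42165+6 * sqrt(2) / 5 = 1.70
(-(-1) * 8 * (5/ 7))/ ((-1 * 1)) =-40/ 7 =-5.71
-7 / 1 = -7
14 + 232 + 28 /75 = 18478 /75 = 246.37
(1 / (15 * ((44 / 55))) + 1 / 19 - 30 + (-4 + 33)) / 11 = -197 / 2508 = -0.08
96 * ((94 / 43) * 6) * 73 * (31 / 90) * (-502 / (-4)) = 854291552 / 215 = 3973449.08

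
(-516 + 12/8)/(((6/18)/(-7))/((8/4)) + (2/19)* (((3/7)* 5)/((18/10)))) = -45619/9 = -5068.78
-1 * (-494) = 494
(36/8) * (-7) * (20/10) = -63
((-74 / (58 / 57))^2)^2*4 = 79134581560644 / 707281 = 111885631.82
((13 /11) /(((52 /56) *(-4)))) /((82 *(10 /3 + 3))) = -21 /34276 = -0.00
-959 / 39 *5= -4795 / 39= -122.95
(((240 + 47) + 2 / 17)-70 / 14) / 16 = 1199 / 68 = 17.63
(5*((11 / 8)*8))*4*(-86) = -18920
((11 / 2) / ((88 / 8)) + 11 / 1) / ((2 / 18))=207 / 2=103.50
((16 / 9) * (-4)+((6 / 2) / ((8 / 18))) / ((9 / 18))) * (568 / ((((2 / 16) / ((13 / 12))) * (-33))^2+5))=22078160 / 118629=186.11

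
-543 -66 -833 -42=-1484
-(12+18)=-30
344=344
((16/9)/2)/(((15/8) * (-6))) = -32/405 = -0.08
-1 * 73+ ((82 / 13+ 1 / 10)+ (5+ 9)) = -6837 / 130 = -52.59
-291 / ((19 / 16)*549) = -1552 / 3477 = -0.45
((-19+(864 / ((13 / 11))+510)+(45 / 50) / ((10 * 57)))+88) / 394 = 32358939 / 9731800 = 3.33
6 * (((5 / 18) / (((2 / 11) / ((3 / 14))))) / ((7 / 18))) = 495 / 98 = 5.05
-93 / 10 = -9.30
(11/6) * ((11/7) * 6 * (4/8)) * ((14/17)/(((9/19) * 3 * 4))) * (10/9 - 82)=-418418/4131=-101.29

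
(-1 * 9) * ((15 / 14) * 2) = -135 / 7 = -19.29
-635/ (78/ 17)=-10795/ 78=-138.40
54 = 54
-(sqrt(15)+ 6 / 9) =-sqrt(15) - 2 / 3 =-4.54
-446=-446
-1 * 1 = -1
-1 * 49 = -49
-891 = -891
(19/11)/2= 19/22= 0.86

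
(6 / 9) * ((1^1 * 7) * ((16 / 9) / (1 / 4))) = 896 / 27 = 33.19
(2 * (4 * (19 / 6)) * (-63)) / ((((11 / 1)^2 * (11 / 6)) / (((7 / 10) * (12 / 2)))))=-201096 / 6655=-30.22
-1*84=-84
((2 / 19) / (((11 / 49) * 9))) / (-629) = -98 / 1183149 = -0.00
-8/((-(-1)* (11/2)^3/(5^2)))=-1600/1331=-1.20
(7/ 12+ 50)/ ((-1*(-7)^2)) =-607/ 588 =-1.03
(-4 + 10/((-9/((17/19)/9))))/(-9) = 6326/13851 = 0.46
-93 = -93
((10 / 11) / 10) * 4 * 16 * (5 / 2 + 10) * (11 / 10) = 80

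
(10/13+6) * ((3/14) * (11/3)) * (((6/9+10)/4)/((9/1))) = 3872/2457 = 1.58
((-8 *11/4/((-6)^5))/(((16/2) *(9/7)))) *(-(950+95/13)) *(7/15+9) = -13607363/5458752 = -2.49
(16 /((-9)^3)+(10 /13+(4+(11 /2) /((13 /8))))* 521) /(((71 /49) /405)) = 9863588770 /8307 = 1187382.78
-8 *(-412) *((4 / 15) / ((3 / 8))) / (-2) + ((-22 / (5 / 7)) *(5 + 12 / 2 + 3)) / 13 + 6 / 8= -2818133 / 2340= -1204.33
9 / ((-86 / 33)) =-297 / 86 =-3.45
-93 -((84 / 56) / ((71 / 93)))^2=-1953093 / 20164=-96.86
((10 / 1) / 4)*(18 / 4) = 45 / 4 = 11.25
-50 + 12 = -38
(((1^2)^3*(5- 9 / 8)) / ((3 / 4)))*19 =589 / 6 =98.17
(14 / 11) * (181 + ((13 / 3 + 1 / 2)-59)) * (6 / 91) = 1522 / 143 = 10.64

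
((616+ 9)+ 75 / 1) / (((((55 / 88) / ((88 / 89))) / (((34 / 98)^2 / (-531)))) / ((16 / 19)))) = -65105920 / 307986903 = -0.21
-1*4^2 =-16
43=43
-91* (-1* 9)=819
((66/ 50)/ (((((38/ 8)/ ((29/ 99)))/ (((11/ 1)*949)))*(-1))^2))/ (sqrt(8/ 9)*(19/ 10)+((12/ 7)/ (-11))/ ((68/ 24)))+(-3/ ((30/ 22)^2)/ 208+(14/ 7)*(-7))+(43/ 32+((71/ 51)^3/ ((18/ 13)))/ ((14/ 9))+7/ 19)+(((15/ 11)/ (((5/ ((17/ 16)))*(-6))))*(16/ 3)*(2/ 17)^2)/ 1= 222169862292537500847626447/ 23698378573457468680800+114206385255610648*sqrt(2)/ 528375842055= 315051.66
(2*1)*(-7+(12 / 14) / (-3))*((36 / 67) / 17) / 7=-216 / 3283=-0.07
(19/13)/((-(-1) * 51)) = 19/663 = 0.03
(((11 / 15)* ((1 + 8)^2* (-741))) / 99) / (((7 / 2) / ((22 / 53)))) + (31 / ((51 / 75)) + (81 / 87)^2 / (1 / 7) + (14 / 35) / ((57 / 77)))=-160988788 / 302338659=-0.53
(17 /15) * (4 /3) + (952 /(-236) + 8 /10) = -4574 /2655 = -1.72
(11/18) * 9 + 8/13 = 159/26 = 6.12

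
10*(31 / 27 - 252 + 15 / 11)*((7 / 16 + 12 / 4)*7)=-60033.10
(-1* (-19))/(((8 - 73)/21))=-399/65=-6.14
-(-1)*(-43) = -43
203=203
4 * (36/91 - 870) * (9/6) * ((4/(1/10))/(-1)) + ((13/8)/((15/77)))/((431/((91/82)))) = 80546518535681/385934640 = 208705.08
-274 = -274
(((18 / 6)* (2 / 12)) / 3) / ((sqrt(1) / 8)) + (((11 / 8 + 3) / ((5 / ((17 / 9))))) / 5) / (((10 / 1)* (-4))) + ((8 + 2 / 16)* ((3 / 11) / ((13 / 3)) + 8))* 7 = 72848891 / 158400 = 459.90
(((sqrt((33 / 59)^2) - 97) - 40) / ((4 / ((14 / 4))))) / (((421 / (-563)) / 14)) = 111037675 / 49678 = 2235.15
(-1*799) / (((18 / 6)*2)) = -799 / 6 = -133.17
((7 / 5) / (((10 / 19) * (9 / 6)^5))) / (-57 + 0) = -112 / 18225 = -0.01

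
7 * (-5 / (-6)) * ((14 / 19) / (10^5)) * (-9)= -147 / 380000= -0.00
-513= -513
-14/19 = -0.74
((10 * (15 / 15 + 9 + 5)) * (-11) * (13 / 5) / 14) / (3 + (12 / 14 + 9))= -23.83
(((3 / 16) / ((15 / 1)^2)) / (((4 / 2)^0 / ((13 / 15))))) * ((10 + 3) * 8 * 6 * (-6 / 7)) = -338 / 875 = -0.39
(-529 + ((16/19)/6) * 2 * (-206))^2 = 1118835601/3249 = 344363.07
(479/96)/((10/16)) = 7.98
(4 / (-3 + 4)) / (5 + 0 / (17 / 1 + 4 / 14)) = 4 / 5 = 0.80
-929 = -929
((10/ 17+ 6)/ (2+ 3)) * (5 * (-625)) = -70000/ 17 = -4117.65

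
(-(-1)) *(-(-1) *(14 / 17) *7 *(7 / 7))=98 / 17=5.76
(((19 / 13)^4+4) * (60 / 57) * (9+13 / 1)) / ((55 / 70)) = 136956400 / 542659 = 252.38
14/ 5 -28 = -25.20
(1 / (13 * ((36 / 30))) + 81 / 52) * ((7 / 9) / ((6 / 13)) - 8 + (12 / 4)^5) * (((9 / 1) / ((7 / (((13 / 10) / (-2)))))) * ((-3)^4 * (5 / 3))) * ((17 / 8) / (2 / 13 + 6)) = -2143872159 / 143360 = -14954.47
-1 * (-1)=1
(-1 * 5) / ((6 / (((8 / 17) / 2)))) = -10 / 51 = -0.20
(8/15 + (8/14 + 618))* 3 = 65006/35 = 1857.31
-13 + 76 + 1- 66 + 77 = 75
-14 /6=-7 /3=-2.33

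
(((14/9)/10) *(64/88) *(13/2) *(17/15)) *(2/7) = 0.24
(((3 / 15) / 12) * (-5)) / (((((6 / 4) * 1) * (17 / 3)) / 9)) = -3 / 34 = -0.09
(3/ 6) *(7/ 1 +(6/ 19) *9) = 4.92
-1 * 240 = -240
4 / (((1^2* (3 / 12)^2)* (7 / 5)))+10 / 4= 675 / 14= 48.21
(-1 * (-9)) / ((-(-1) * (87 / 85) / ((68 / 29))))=17340 / 841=20.62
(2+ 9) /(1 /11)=121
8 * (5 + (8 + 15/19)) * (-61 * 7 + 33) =-825824/19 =-43464.42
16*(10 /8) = 20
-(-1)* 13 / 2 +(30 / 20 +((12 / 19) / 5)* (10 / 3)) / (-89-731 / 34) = 54441 / 8398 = 6.48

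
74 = 74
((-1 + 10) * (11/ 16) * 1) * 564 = 13959/ 4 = 3489.75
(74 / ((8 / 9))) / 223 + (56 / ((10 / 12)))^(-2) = 9404167 / 25175808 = 0.37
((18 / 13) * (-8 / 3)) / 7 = -48 / 91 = -0.53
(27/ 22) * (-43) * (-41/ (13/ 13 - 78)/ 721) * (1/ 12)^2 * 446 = -1179447/ 9770992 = -0.12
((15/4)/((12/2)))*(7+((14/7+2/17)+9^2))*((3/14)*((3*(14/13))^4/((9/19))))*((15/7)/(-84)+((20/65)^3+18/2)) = 26661678648255/1066724789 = 24993.96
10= 10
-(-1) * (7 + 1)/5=8/5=1.60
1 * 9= 9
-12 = -12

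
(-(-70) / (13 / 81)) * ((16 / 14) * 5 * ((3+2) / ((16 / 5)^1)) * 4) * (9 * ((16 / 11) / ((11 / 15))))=437400000 / 1573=278067.39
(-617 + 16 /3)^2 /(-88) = -3367225 /792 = -4251.55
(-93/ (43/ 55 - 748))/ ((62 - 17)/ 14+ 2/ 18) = 30690/ 819983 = 0.04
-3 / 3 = -1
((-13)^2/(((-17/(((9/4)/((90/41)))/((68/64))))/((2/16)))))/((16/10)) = -6929/9248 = -0.75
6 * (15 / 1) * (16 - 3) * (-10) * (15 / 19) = -175500 / 19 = -9236.84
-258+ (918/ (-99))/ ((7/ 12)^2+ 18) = -258.51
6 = 6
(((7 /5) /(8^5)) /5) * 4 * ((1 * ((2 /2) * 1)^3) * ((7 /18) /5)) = 49 /18432000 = 0.00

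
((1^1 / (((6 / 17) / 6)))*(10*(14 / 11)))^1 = 2380 / 11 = 216.36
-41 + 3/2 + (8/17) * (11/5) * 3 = -6187/170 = -36.39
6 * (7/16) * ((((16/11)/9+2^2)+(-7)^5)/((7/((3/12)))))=-1663481/1056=-1575.27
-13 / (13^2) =-1 / 13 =-0.08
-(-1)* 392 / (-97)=-392 / 97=-4.04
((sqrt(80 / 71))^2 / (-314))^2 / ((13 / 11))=17600 / 1615322917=0.00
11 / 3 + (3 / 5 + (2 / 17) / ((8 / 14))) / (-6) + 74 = 26361 / 340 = 77.53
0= 0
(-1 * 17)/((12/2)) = -17/6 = -2.83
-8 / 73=-0.11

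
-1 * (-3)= 3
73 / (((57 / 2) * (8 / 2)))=73 / 114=0.64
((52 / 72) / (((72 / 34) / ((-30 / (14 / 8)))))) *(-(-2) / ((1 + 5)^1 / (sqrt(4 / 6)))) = -1105 *sqrt(6) / 1701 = -1.59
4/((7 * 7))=4/49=0.08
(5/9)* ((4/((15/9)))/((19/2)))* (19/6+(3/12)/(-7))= 526/1197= 0.44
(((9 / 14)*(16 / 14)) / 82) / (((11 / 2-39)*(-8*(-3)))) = -3 / 269206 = -0.00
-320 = -320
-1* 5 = -5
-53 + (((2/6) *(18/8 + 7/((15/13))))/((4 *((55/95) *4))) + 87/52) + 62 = 4518853/411840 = 10.97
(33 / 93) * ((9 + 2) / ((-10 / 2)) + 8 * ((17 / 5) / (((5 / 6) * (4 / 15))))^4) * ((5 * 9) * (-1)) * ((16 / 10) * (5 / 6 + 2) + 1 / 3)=-1320080281179 / 38750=-34066587.90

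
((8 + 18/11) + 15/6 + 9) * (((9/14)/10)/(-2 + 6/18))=-2511/3080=-0.82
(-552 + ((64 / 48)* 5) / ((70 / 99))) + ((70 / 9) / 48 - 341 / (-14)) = -518.05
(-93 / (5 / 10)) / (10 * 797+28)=-0.02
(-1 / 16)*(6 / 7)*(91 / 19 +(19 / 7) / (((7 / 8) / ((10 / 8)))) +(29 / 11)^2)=-659745 / 788557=-0.84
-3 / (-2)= 3 / 2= 1.50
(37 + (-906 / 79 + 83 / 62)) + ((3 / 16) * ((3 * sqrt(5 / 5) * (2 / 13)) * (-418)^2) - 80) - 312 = 469761828 / 31837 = 14755.22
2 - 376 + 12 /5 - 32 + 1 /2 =-4031 /10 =-403.10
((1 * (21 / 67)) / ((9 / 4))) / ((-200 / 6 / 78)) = -546 / 1675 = -0.33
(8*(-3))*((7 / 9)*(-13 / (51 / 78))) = 371.14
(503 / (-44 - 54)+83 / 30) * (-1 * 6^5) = 4507488 / 245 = 18397.91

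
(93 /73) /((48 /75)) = 2325 /1168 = 1.99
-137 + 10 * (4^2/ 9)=-1073/ 9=-119.22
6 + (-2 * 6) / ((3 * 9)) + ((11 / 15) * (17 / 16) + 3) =6721 / 720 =9.33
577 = 577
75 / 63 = 25 / 21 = 1.19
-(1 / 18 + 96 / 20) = -437 / 90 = -4.86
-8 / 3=-2.67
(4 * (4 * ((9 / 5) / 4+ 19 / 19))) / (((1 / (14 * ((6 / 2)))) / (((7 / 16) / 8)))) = 4263 / 80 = 53.29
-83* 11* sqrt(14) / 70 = -913* sqrt(14) / 70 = -48.80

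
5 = 5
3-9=-6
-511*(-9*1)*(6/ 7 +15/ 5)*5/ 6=29565/ 2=14782.50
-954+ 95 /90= -17153 /18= -952.94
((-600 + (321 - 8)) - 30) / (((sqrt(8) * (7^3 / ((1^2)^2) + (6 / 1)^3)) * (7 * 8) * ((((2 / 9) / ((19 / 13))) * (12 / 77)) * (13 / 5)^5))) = -621121875 * sqrt(2) / 690735675136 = -0.00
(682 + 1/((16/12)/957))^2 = 31348801/16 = 1959300.06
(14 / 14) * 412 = 412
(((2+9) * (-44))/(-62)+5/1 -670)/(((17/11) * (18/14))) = -522907/1581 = -330.74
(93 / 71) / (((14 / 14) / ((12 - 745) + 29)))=-65472 / 71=-922.14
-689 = -689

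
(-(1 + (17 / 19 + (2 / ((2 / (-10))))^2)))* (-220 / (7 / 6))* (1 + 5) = 15333120 / 133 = 115286.62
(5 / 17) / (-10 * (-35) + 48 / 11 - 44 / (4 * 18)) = 990 / 1190731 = 0.00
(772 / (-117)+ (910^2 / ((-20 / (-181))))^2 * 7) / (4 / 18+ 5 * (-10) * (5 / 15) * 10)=-45998813487646703 / 19474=-2362062929426.25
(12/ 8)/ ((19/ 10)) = 15/ 19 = 0.79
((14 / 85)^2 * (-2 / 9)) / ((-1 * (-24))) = -49 / 195075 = -0.00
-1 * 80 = -80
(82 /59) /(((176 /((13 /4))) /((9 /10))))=4797 /207680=0.02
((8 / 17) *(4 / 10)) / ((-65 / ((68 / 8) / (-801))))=8 / 260325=0.00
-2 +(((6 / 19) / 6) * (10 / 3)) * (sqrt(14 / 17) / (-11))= -2 - 10 * sqrt(238) / 10659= -2.01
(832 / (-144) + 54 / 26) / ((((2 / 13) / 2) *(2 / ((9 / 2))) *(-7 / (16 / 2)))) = 866 / 7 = 123.71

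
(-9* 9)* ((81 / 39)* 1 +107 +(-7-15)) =-91692 / 13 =-7053.23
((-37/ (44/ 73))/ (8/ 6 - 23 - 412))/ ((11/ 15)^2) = 1823175/ 6926524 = 0.26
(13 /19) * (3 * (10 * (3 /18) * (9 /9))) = 65 /19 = 3.42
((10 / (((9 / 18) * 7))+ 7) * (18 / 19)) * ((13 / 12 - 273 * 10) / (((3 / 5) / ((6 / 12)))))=-11297715 / 532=-21236.31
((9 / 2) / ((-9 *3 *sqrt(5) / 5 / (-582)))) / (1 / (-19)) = -1843 *sqrt(5) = -4121.07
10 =10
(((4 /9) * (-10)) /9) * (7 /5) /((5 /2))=-112 /405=-0.28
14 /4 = 7 /2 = 3.50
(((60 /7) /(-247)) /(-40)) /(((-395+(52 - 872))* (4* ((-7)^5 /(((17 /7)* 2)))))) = 17 /329532496020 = 0.00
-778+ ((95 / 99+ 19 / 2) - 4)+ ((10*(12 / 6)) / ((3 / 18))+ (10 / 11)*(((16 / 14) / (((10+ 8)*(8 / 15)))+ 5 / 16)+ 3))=-3594845 / 5544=-648.42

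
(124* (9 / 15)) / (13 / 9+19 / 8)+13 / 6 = 21.65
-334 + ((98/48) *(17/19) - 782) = -508063/456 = -1114.17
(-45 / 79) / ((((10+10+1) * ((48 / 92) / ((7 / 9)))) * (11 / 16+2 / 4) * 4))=-115 / 13509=-0.01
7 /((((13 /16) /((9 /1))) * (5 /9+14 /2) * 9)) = 1.14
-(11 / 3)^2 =-13.44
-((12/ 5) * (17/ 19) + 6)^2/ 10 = -299538/ 45125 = -6.64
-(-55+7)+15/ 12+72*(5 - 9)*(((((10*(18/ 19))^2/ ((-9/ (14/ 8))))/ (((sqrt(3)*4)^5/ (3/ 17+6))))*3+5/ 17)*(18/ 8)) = -9611/ 68+1488375*sqrt(3)/ 196384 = -128.21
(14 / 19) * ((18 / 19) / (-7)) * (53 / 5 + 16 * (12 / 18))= -3828 / 1805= -2.12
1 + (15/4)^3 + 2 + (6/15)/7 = 124973/2240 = 55.79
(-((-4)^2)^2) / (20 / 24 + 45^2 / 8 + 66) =-6144 / 7679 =-0.80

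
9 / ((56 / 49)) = 63 / 8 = 7.88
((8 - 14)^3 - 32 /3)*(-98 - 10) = 24480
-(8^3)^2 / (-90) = 131072 / 45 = 2912.71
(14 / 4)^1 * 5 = 35 / 2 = 17.50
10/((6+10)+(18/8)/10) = 0.62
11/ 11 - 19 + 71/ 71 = -17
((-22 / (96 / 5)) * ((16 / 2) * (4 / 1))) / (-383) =0.10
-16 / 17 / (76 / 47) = -188 / 323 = -0.58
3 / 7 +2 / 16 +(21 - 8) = 759 / 56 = 13.55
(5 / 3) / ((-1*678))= -5 / 2034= -0.00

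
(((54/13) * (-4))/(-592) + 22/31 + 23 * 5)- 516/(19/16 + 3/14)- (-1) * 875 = 2915214593/4682054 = 622.64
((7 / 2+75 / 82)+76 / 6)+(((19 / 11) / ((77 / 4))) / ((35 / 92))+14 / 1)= 114192851 / 3646335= 31.32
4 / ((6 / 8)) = 16 / 3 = 5.33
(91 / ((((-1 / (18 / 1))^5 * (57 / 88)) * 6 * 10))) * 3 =-1260971712 / 95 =-13273386.44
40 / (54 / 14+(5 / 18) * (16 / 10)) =2520 / 271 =9.30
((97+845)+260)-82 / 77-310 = 890.94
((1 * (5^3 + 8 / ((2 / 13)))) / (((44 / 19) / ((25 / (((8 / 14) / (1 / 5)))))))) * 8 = 117705 / 22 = 5350.23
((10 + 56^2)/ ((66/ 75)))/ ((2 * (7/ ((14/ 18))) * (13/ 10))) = 1375/ 9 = 152.78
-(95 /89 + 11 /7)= -1644 /623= -2.64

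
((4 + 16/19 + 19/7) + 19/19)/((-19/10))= -11380/2527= -4.50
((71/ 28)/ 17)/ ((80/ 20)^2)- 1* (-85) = 647431/ 7616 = 85.01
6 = 6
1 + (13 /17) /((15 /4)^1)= 307 /255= 1.20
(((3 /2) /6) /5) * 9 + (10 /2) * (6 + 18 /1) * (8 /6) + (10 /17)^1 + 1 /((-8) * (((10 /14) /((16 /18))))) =492301 /3060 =160.88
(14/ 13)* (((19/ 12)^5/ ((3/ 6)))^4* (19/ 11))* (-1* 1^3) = -4999466469853612439716294933/ 17132114966249654452224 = -291818.41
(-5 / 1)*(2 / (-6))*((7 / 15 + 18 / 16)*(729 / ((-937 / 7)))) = -108297 / 7496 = -14.45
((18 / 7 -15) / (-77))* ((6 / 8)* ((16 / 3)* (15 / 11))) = 5220 / 5929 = 0.88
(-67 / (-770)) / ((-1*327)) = -0.00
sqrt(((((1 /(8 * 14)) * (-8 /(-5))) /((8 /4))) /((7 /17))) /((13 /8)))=sqrt(2210) /455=0.10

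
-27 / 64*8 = -27 / 8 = -3.38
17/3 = 5.67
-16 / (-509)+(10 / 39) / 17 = 0.05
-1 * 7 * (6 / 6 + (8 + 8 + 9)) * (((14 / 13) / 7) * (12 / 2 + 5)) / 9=-308 / 9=-34.22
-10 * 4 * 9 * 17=-6120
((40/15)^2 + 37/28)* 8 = 4250/63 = 67.46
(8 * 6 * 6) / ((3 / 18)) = 1728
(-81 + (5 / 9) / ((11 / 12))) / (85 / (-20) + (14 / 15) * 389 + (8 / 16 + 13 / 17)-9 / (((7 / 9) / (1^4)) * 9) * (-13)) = -6314140 / 29593531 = -0.21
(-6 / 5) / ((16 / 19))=-57 / 40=-1.42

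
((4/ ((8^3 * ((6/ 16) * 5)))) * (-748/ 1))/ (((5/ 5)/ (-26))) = 2431/ 30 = 81.03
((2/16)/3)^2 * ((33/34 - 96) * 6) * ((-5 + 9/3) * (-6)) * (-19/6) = 20463/544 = 37.62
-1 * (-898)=898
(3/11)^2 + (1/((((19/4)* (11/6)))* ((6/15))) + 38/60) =68611/68970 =0.99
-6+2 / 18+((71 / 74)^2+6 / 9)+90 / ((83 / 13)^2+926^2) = -30722795747359 / 7142253691572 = -4.30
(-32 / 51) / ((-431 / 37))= 1184 / 21981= 0.05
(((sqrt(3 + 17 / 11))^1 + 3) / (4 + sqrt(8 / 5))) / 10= 0.10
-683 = -683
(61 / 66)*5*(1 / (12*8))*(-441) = -14945 / 704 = -21.23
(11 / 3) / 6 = 11 / 18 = 0.61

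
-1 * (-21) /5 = 4.20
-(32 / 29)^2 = -1024 / 841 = -1.22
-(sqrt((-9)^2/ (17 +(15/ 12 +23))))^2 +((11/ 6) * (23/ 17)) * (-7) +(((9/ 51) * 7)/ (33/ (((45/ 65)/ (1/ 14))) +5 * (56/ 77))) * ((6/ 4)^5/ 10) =-5604196039/ 291989280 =-19.19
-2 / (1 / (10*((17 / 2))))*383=-65110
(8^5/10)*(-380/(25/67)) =-3337093.12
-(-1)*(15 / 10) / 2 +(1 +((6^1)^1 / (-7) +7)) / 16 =67 / 56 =1.20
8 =8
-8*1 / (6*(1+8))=-4 / 27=-0.15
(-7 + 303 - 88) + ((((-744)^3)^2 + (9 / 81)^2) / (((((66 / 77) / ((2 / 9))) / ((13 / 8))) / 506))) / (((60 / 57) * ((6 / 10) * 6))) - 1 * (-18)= 6009497330664812785875325 / 629856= 9541065466812752098.69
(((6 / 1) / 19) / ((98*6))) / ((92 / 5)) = 5 / 171304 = 0.00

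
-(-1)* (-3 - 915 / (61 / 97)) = -1458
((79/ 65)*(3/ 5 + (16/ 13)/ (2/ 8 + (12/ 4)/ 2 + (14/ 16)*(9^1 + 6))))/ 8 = 417199/ 4022200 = 0.10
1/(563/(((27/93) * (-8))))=-72/17453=-0.00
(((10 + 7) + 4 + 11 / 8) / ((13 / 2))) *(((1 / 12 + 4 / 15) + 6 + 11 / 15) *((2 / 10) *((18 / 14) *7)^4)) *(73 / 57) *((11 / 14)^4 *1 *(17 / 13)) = 40306213667907 / 1973660416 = 20422.06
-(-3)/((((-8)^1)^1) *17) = -3/136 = -0.02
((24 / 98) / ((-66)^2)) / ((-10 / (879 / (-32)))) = 293 / 1897280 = 0.00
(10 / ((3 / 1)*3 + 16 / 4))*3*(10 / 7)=300 / 91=3.30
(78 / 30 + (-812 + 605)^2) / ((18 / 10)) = 214258 / 9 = 23806.44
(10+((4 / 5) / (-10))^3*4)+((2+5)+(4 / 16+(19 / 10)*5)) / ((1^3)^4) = 26.75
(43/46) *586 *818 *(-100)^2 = 103059820000/23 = 4480861739.13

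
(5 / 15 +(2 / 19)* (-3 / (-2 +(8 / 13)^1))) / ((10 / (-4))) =-64 / 285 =-0.22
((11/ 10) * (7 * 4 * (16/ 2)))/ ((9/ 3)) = 1232/ 15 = 82.13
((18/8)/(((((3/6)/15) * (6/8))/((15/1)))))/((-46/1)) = -675/23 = -29.35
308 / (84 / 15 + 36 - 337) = -220 / 211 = -1.04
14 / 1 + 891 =905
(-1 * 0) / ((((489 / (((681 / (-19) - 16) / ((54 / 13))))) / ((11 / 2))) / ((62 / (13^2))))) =0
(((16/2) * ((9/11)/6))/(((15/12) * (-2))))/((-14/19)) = 228/385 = 0.59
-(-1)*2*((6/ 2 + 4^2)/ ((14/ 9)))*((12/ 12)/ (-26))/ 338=-171/ 61516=-0.00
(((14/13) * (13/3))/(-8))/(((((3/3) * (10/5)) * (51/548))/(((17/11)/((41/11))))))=-959/738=-1.30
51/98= 0.52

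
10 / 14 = 5 / 7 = 0.71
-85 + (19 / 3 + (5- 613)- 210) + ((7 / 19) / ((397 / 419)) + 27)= -19670888 / 22629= -869.28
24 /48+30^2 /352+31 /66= 931 /264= 3.53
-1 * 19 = -19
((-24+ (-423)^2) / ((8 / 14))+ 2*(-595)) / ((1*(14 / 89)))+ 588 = 15866729 / 8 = 1983341.12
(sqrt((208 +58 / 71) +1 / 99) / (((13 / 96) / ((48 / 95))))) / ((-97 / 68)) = -104448* sqrt(1146386945) / 93559895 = -37.80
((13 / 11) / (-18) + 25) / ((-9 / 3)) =-4937 / 594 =-8.31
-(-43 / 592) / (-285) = -43 / 168720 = -0.00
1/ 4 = 0.25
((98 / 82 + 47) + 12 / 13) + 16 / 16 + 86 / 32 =450327 / 8528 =52.81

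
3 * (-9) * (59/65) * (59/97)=-93987/6305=-14.91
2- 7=-5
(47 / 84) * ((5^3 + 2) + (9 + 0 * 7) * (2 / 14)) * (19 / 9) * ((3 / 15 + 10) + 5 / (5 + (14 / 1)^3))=4015985312 / 2597805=1545.91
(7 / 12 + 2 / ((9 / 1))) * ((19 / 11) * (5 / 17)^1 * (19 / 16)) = 52345 / 107712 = 0.49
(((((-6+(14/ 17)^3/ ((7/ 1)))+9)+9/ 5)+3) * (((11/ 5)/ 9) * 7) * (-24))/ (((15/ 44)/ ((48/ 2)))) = -41971519744/ 1842375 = -22781.20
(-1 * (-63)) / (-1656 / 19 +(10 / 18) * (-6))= -3591 / 5158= -0.70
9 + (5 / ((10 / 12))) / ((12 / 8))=13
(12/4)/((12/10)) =5/2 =2.50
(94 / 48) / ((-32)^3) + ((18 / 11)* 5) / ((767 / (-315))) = -22295743739 / 6635126784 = -3.36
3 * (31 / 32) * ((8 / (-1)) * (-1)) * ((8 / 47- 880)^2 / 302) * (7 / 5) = 139150265688 / 1667795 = 83433.67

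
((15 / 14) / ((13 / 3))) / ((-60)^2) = 1 / 14560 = 0.00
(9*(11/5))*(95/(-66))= -57/2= -28.50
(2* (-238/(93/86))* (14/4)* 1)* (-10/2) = 716380/93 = 7703.01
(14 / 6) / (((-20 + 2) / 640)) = -2240 / 27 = -82.96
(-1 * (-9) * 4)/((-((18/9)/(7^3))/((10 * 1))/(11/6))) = -113190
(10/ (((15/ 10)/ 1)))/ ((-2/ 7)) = -70/ 3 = -23.33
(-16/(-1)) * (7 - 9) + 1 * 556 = 524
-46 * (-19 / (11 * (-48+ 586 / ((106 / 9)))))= 46322 / 1023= 45.28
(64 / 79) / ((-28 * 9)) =-16 / 4977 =-0.00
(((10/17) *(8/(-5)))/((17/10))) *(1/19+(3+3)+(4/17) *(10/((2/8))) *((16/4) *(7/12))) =-4343200/280041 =-15.51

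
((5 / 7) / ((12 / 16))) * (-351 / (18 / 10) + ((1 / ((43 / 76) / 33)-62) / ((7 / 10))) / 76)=-22312000 / 120099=-185.78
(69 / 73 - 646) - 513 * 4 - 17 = -198126 / 73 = -2714.05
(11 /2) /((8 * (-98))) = -0.01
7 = 7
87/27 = 29/9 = 3.22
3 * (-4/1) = -12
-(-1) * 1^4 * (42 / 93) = 14 / 31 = 0.45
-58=-58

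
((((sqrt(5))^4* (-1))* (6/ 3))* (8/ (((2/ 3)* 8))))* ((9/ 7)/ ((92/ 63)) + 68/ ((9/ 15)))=-788075/ 92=-8566.03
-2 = -2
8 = 8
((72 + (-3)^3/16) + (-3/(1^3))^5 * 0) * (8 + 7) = 16875/16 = 1054.69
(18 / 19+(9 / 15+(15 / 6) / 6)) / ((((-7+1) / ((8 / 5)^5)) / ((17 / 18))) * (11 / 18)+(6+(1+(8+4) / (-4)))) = 155906048 / 288131295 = 0.54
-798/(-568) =399/284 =1.40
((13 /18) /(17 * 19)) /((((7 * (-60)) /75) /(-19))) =65 /8568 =0.01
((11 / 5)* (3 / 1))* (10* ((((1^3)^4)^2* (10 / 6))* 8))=880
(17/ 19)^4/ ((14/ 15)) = 1252815/ 1824494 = 0.69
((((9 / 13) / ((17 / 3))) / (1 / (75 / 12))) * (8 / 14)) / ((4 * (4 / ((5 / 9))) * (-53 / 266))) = -0.08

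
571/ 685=0.83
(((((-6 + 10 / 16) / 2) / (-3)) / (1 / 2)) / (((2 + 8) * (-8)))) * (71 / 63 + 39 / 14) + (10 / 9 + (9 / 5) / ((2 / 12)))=2860337 / 241920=11.82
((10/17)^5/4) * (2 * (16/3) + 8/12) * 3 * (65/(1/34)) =6500000/4913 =1323.02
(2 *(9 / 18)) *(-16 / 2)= -8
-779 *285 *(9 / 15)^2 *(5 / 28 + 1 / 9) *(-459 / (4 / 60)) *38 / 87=28268415099 / 406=69626638.17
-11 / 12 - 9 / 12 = -5 / 3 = -1.67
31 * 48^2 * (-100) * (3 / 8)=-2678400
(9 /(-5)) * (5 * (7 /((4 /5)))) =-78.75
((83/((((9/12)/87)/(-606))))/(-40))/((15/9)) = 2187963/25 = 87518.52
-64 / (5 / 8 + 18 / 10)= -2560 / 97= -26.39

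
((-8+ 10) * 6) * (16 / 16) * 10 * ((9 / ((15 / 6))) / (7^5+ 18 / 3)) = 432 / 16813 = 0.03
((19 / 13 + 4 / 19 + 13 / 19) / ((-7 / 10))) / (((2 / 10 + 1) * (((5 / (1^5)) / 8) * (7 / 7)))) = -7760 / 1729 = -4.49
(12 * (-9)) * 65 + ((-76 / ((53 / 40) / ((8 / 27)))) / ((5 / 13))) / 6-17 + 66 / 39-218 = -405210857 / 55809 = -7260.67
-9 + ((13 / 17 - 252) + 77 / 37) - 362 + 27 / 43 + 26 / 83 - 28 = -1452929230 / 2244901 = -647.21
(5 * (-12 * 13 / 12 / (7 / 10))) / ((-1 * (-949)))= -50 / 511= -0.10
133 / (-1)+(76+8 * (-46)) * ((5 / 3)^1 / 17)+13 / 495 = -1359874 / 8415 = -161.60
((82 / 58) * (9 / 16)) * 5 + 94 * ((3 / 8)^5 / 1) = 2220489 / 475136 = 4.67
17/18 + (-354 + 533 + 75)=4589/18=254.94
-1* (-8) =8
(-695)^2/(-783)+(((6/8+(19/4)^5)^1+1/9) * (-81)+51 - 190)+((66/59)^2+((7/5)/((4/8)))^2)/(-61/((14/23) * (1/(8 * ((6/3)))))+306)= -62321400996010058297/316852583500800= -196688.95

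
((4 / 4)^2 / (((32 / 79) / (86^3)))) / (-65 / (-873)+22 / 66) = 5483359269 / 1424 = 3850673.64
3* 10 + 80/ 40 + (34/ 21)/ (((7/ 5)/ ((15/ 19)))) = 30642/ 931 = 32.91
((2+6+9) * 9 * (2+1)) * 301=138159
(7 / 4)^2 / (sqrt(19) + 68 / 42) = -17493 / 57784 + 21609 * sqrt(19) / 115568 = 0.51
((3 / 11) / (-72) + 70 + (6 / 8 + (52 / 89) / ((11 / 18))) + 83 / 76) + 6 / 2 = 33836437 / 446424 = 75.79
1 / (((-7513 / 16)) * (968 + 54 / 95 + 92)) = -760 / 378482401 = -0.00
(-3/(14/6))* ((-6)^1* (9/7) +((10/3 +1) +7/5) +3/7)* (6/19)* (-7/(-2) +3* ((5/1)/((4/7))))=24939/1330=18.75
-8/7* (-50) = 400/7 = 57.14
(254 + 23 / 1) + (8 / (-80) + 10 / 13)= 36097 / 130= 277.67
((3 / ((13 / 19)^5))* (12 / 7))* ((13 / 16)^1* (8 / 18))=2476099 / 199927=12.39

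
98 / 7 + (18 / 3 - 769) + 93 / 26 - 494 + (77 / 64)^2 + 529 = -37751531 / 53248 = -708.98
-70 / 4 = -35 / 2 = -17.50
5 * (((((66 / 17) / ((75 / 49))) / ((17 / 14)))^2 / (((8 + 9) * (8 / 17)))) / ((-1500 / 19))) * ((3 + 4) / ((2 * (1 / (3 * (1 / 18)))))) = -1893325357 / 93961125000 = -0.02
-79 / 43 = -1.84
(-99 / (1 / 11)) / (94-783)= 1089 / 689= 1.58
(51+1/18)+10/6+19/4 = 57.47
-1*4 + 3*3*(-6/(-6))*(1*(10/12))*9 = 127/2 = 63.50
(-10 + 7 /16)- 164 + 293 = 1911 /16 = 119.44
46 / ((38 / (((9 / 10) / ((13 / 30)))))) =621 / 247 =2.51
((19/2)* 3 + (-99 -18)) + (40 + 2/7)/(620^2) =-119067759/1345400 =-88.50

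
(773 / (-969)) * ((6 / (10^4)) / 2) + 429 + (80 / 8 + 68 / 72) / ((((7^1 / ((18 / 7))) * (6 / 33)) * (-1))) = 64398087123 / 158270000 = 406.89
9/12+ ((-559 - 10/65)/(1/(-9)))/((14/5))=654483/364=1798.03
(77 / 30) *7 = 539 / 30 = 17.97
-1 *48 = -48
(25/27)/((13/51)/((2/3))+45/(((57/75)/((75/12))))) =32300/12922713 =0.00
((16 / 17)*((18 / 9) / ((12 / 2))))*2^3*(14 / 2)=896 / 51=17.57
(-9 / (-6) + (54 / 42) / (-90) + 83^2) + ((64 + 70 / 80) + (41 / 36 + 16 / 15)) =17533067 / 2520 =6957.57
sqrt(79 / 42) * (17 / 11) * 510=1445 * sqrt(3318) / 77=1080.97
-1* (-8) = 8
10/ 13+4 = 62/ 13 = 4.77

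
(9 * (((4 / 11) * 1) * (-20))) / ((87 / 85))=-20400 / 319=-63.95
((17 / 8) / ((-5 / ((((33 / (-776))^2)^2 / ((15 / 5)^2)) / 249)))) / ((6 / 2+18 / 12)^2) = -248897 / 8126223102812160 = -0.00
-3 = -3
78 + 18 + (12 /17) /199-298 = -683354 /3383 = -202.00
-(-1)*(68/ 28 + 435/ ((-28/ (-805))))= 350243/ 28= 12508.68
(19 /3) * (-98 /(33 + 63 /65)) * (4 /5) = -12103 /828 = -14.62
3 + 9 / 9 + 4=8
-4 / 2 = -2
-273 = -273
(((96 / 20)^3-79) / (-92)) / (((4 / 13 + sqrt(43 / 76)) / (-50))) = -7803224 / 695865 + 667381 * sqrt(817) / 695865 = 16.20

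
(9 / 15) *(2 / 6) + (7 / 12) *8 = 73 / 15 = 4.87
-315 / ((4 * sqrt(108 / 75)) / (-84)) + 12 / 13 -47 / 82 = 2938349 / 533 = 5512.85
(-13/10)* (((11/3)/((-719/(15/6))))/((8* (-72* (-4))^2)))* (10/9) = 715/25763069952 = 0.00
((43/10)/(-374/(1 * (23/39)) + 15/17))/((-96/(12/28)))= 16813/554662080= 0.00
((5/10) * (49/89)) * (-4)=-98/89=-1.10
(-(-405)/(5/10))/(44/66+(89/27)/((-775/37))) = 16949250/10657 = 1590.43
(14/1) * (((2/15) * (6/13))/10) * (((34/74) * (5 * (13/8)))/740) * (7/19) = 833/5202200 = 0.00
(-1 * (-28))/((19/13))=364/19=19.16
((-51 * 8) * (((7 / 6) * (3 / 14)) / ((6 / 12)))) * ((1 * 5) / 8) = -255 / 2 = -127.50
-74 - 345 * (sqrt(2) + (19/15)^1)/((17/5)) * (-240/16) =31517/17 + 25875 * sqrt(2)/17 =4006.46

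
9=9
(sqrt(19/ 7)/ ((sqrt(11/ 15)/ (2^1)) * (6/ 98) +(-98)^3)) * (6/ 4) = -9684865680 * sqrt(133)/ 42538151129089247 - 21 * sqrt(21945)/ 42538151129089247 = -0.00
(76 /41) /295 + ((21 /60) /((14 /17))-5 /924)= 9518911 /22351560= 0.43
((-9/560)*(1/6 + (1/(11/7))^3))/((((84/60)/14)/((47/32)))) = -477849/4770304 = -0.10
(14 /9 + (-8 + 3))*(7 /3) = -217 /27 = -8.04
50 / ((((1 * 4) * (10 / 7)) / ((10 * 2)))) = 175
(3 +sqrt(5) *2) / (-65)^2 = 3 / 4225 +2 *sqrt(5) / 4225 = 0.00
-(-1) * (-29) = -29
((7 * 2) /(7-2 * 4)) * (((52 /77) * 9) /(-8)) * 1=117 /11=10.64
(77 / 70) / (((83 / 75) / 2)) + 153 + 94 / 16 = 106813 / 664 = 160.86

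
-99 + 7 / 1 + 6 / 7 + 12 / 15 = -3162 / 35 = -90.34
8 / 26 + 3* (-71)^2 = 196603 / 13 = 15123.31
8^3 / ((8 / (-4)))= -256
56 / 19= 2.95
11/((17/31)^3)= 327701/4913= 66.70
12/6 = 2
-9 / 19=-0.47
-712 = -712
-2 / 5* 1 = -2 / 5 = -0.40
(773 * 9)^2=48399849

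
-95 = -95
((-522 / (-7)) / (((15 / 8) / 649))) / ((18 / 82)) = 12346576 / 105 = 117586.44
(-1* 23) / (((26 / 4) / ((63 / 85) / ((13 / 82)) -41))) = 1846394 / 14365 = 128.53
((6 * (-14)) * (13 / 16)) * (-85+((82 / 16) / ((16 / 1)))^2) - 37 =377306975 / 65536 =5757.25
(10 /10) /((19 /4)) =4 /19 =0.21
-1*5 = -5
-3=-3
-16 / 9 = -1.78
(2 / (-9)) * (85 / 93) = -170 / 837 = -0.20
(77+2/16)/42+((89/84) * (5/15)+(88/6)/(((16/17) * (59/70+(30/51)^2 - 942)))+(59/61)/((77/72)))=13204861103747/4291015894704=3.08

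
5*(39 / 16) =195 / 16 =12.19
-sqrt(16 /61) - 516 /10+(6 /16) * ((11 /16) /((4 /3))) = -131601 /2560 - 4 * sqrt(61) /61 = -51.92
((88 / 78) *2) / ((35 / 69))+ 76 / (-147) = 37564 / 9555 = 3.93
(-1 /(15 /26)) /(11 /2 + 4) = -0.18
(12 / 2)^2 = 36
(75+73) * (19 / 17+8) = 22940 / 17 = 1349.41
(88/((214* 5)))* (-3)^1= -132/535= -0.25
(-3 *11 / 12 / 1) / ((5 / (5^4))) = -1375 / 4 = -343.75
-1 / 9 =-0.11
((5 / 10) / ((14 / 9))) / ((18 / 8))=0.14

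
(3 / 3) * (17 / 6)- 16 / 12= 3 / 2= 1.50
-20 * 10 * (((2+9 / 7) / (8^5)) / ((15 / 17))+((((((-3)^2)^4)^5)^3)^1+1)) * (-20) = 154571637957439714994900076215098187097542607578295800768274441775 / 21504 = 7188041199657724841652719000000000000000000000000000000000000.00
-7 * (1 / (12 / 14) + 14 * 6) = -3577 / 6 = -596.17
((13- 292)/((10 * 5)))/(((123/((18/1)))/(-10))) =8.17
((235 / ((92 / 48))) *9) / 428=6345 / 2461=2.58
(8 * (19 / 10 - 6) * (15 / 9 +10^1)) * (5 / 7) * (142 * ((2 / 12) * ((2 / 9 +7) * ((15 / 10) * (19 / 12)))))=-17975425 / 162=-110959.41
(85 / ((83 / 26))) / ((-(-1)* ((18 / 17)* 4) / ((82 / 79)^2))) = 31577585 / 4662027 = 6.77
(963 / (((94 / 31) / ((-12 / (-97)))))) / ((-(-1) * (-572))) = -89559 / 1303874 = -0.07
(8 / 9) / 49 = 8 / 441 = 0.02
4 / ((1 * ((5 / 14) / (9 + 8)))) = 952 / 5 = 190.40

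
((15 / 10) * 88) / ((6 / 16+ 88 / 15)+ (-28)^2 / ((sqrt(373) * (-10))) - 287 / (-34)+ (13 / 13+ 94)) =43067566080 * sqrt(373) / 18648816544261+ 22474073524320 / 18648816544261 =1.25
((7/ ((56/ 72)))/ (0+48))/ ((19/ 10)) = 15/ 152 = 0.10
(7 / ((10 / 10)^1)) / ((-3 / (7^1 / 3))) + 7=14 / 9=1.56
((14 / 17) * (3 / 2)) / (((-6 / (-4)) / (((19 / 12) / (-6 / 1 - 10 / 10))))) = -19 / 102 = -0.19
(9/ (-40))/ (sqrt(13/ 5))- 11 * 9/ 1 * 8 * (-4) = 3168- 9 * sqrt(65)/ 520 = 3167.86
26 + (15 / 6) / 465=4837 / 186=26.01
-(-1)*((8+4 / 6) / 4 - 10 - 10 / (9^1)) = -161 / 18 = -8.94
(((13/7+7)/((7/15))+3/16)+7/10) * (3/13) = 233637/50960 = 4.58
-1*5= -5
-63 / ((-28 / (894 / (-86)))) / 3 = -1341 / 172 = -7.80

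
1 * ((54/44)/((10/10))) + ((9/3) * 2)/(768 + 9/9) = 20895/16918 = 1.24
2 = 2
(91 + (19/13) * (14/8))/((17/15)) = 72975/884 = 82.55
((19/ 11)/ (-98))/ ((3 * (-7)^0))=-19/ 3234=-0.01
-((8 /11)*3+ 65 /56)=-2059 /616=-3.34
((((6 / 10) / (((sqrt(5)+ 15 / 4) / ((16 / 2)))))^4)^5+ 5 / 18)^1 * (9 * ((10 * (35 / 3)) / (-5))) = -109420294834498776385082053501723626561751103469220403202747851 / 98903426612416144384697064981423318386077880859375+ 3262282898060623204965258941025443266320298132281109455568896 * sqrt(5) / 6593561774161076292313137665428221225738525390625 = -60.87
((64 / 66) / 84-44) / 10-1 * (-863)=2975053 / 3465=858.60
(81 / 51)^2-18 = -4473 / 289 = -15.48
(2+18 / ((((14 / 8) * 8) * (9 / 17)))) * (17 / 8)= 527 / 56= 9.41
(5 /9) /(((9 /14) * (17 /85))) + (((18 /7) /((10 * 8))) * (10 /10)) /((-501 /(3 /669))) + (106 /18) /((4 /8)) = 13597433677 /844625880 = 16.10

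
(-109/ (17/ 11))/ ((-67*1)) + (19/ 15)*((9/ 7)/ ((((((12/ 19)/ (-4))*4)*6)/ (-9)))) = 1569257/ 318920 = 4.92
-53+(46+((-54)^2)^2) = 8503049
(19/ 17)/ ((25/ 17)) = 19/ 25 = 0.76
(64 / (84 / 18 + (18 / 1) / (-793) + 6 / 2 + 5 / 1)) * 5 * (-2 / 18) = -793 / 282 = -2.81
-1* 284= -284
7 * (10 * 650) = 45500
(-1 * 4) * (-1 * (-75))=-300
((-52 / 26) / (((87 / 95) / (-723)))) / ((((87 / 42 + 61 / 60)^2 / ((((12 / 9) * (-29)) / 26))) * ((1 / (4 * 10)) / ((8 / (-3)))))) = 574389760000 / 21868717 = 26265.36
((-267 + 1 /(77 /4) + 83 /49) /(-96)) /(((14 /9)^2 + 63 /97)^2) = 735500974869 /2507571266200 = 0.29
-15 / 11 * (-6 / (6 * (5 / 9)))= 27 / 11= 2.45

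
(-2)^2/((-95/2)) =-8/95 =-0.08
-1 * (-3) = 3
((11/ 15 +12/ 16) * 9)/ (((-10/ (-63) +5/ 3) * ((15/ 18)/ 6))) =151389/ 2875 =52.66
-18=-18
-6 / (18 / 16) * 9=-48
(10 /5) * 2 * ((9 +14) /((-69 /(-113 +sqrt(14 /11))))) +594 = 2234 /3 - 4 * sqrt(154) /33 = 743.16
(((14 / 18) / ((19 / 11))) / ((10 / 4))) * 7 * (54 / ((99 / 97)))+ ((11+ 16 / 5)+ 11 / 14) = 325961 / 3990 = 81.69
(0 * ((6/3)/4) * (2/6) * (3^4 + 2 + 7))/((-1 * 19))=0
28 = 28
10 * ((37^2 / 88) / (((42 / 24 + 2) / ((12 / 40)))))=1369 / 110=12.45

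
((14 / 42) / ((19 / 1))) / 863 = 1 / 49191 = 0.00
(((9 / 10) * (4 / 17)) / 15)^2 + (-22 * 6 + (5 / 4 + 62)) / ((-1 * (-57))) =-49663667 / 41182500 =-1.21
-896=-896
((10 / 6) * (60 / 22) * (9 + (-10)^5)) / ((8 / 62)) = -77493025 / 22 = -3522410.23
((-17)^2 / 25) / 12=289 / 300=0.96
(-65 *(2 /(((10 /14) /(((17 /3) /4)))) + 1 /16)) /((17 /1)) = -12571 /816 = -15.41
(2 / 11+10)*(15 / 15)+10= 222 / 11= 20.18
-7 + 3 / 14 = -95 / 14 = -6.79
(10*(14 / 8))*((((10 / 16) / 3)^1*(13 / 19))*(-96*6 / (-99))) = 9100 / 627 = 14.51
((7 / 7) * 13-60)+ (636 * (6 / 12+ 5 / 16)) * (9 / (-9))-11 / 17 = -38379 / 68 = -564.40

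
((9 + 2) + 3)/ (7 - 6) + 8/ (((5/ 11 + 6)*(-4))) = 972/ 71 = 13.69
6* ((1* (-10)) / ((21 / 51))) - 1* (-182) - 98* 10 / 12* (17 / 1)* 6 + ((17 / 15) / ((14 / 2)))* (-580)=-176140 / 21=-8387.62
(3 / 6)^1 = 1 / 2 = 0.50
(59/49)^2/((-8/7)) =-3481/2744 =-1.27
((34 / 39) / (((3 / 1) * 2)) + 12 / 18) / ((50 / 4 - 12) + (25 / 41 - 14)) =-7790 / 123669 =-0.06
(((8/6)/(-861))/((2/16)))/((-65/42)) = 64/7995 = 0.01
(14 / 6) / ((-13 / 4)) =-28 / 39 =-0.72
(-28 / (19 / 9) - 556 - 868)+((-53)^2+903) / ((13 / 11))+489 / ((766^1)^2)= 246909392607 / 144928732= 1703.66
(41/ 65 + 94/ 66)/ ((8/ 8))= 4408/ 2145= 2.06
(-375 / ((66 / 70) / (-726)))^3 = 24074982421875000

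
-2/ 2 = -1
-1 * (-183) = 183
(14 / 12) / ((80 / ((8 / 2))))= 7 / 120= 0.06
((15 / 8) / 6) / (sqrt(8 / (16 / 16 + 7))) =5 / 16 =0.31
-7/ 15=-0.47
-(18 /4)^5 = -59049 /32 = -1845.28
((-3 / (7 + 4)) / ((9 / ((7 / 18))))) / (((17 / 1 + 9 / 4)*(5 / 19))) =-38 / 16335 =-0.00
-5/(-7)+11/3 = 92/21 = 4.38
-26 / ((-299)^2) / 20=-1 / 68770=-0.00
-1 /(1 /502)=-502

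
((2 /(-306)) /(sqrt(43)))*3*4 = -0.01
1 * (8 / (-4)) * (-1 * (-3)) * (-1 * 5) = 30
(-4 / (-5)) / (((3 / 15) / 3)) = 12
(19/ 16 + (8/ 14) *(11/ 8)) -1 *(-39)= 4589/ 112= 40.97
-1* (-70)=70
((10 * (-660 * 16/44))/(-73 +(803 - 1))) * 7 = -5600/243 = -23.05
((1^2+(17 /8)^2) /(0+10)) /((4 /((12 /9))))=353 /1920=0.18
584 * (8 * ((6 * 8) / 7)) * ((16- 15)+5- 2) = 897024 / 7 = 128146.29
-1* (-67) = 67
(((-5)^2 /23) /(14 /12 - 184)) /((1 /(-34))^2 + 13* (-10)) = 57800 /1263896483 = 0.00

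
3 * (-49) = -147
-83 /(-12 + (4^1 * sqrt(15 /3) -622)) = 83 * sqrt(5) /100469 + 26311 /200938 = 0.13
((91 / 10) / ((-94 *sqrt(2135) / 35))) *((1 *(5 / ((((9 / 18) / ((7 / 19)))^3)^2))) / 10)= -85648472 *sqrt(2135) / 674402704135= -0.01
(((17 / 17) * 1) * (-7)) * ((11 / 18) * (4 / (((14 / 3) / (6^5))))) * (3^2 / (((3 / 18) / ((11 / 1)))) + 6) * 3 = -51321600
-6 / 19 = -0.32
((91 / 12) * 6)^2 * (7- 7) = 0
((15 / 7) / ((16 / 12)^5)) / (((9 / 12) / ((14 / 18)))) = 135 / 256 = 0.53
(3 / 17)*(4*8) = 96 / 17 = 5.65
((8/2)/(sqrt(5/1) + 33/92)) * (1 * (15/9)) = -20240/41231 + 169280 * sqrt(5)/123693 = 2.57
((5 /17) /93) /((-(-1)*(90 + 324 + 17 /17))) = 1 /131223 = 0.00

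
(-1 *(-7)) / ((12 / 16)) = 28 / 3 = 9.33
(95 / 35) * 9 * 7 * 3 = 513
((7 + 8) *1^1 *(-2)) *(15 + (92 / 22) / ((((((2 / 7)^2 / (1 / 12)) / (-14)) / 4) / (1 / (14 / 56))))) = 310610 / 11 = 28237.27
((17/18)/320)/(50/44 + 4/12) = 187/93120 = 0.00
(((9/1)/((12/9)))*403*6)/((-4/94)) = -1534221/4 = -383555.25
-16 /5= -3.20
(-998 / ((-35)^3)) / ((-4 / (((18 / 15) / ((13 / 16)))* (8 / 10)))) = -95808 / 13934375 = -0.01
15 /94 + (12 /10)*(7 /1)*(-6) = -23613 /470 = -50.24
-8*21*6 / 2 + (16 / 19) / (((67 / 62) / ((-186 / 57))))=-12251752 / 24187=-506.54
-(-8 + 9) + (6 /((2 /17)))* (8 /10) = 199 /5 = 39.80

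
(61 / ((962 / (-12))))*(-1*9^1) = 3294 / 481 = 6.85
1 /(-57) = -1 /57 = -0.02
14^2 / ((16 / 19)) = 931 / 4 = 232.75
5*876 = 4380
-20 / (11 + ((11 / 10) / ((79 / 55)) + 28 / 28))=-3160 / 2017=-1.57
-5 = -5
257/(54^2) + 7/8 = 5617/5832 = 0.96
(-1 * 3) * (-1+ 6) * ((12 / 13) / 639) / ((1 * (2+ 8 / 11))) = -22 / 2769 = -0.01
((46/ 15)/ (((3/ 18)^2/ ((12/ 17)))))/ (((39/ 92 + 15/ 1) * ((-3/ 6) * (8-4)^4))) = -1587/ 40205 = -0.04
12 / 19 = 0.63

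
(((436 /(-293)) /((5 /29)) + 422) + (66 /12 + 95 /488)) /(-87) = -299597203 /62198040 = -4.82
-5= -5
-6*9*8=-432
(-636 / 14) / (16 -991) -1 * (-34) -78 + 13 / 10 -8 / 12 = -591319 / 13650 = -43.32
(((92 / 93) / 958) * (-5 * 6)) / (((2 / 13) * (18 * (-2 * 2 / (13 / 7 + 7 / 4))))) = 150995 / 14967792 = 0.01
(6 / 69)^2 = 4 / 529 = 0.01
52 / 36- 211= -209.56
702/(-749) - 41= -31411/749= -41.94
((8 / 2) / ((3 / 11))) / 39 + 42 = 4958 / 117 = 42.38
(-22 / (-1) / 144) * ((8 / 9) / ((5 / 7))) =77 / 405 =0.19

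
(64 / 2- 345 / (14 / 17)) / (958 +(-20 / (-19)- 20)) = -102923 / 249788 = -0.41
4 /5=0.80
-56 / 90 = -28 / 45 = -0.62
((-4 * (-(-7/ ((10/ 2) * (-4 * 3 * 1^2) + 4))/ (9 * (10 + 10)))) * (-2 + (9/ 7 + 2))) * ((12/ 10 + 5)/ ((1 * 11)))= 31/ 15400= 0.00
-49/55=-0.89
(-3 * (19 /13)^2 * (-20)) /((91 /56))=78.87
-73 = -73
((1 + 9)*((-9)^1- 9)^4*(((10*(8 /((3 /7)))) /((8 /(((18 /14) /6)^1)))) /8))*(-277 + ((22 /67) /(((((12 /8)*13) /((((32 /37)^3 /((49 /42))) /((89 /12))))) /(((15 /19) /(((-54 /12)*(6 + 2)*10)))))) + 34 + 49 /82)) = -159040242.06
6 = 6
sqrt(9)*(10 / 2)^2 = 75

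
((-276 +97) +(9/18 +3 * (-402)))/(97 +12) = -2769/218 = -12.70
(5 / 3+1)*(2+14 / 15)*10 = 704 / 9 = 78.22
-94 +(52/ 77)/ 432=-781691/ 8316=-94.00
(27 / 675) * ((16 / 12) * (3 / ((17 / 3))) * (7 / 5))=84 / 2125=0.04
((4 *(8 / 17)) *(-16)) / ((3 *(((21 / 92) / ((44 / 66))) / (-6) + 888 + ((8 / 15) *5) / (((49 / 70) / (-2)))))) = -1318912 / 115653431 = -0.01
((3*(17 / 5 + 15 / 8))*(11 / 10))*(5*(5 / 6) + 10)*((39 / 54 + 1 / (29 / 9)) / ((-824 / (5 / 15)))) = -0.10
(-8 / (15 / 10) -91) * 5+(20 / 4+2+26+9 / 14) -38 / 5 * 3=-98873 / 210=-470.82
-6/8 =-3/4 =-0.75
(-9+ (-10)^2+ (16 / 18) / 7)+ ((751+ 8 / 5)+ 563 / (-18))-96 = 451363 / 630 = 716.45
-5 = -5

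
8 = 8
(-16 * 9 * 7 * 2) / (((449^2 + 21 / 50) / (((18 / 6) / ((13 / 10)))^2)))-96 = -163629791904 / 1703531999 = -96.05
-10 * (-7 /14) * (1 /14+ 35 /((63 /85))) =29795 /126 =236.47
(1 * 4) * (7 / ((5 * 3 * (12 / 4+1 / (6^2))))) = 336 / 545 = 0.62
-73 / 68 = -1.07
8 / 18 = 0.44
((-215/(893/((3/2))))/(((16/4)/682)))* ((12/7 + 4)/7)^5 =-5630592000000/252250397357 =-22.32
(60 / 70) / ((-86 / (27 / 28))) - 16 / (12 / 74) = -2494931 / 25284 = -98.68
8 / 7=1.14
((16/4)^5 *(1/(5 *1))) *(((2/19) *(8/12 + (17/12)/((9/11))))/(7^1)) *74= 1401856/2565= 546.53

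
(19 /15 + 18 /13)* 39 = 517 /5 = 103.40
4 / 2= 2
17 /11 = 1.55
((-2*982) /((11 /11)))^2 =3857296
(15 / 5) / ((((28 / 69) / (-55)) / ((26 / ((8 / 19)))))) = -2812095 / 112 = -25107.99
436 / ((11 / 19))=8284 / 11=753.09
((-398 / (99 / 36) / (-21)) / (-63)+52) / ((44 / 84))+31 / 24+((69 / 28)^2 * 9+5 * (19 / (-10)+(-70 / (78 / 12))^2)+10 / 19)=1990085478001 / 2741474736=725.92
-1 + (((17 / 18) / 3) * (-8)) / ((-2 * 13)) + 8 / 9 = -5 / 351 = -0.01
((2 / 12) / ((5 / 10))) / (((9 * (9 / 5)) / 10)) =0.21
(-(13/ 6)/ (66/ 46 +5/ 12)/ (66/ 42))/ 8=-0.09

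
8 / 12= 2 / 3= 0.67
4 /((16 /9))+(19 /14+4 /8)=115 /28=4.11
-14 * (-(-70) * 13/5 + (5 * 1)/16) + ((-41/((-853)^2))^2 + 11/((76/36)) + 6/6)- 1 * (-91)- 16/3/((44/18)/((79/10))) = -10942619148285550591/4425908203525160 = -2472.40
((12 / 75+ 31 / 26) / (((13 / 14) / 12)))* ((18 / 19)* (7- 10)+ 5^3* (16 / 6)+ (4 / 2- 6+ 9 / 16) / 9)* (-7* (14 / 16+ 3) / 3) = -401975167993 / 7706400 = -52161.21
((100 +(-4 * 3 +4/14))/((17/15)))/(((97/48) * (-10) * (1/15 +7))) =-333720/611779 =-0.55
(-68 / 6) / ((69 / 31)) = -1054 / 207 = -5.09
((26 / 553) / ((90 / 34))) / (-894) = -221 / 11123595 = -0.00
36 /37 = 0.97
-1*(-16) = 16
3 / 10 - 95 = -947 / 10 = -94.70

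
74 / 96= 37 / 48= 0.77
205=205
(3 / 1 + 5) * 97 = 776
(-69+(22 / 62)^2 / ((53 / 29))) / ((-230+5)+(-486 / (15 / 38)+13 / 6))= 105326040 / 2221748393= 0.05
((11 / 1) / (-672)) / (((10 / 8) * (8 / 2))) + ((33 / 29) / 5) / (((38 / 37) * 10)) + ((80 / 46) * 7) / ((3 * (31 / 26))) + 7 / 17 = 430193574383 / 112201672800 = 3.83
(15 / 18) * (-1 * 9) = -15 / 2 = -7.50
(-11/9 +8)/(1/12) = 244/3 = 81.33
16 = 16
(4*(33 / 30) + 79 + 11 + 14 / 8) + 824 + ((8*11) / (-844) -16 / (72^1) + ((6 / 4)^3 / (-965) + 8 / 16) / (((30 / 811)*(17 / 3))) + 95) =2535094624277 / 2492247600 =1017.19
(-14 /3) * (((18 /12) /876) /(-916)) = 7 /802416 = 0.00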